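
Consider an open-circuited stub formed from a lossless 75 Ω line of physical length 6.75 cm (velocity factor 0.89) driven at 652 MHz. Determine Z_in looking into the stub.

λ = v/f = 0.89·c / 652 MHz = 0.41 m
βl = 2π·l/λ = 2π × 0.165 = 59.3°
tan(βl) = 1.69
For an open-circuited stub, Z_in = −jZ_0·cot(βl) = −jZ_0/tan(βl)

Z_in ≈ −j44.5 Ω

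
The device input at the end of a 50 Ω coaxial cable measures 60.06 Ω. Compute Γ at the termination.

Γ = (Z_L − Z_0)/(Z_L + Z_0) = (60.06 − 50)/(60.06 + 50) = 10.06/110.1

Γ = 0.0914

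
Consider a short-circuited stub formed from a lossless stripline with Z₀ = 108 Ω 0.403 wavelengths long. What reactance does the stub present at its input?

X_in ≈ -75.4 Ω (capacitive)

βl = 2π × 0.403 = 145°
tan(βl) = -0.698
For a short-circuited stub, Z_in = jZ_0·tan(βl)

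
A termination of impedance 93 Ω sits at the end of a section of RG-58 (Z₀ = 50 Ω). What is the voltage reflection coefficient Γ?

Γ = 0.301

Γ = (Z_L − Z_0)/(Z_L + Z_0) = (93 − 50)/(93 + 50) = 43/143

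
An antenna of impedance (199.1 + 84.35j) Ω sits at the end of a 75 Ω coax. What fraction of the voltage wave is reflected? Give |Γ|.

|Γ| ≈ 0.523

Γ = (Z_L − Z_0)/(Z_L + Z_0) = (124.1 + j84.35)/(274.1 + j84.35)
|Γ| = 150/287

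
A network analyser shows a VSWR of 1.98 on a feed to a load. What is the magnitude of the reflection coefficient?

|Γ| ≈ 0.329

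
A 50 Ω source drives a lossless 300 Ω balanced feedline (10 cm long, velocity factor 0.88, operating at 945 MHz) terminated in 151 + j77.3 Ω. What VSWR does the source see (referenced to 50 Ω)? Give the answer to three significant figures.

VSWR ≈ 5.83

λ = v/f = 0.88·c / 945 MHz = 0.279 m
βl = 2π·l/λ = 2π × 0.358 = 129°
tan(βl) = -1.24
Z_in = Z_0·(Z_L + jZ_0·tanβl)/(Z_0 + jZ_L·tanβl) = 180 − j138 Ω
Γ_s = (Z_in − Z_s)/(Z_in + Z_s) = (130 − j138)/(230 − j138), |Γ_s| = 0.707
VSWR = (1 + |Γ_s|)/(1 − |Γ_s|)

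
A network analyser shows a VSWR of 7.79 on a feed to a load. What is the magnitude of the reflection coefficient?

|Γ| = (S − 1)/(S + 1) = (7.79 − 1)/(7.79 + 1) = 6.79/8.79

|Γ| ≈ 0.772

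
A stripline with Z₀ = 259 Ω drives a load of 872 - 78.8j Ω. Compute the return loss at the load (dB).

Γ = (613 − j78.8)/(1131 − j78.8), |Γ| = 0.545
RL = −20·log₁₀|Γ| = −20·log₁₀(0.545)

RL ≈ 5.27 dB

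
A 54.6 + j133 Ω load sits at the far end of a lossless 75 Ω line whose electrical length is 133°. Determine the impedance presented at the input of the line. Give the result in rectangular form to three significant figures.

Z_in ≈ 13 + j21.6 Ω

tan(βl) = tan(133°) = -1.07
Z_in = Z_0·(Z_L + jZ_0·tanβl)/(Z_0 + jZ_L·tanβl)
     = 75·(54.6 + j52.6)/(218 − j58.6)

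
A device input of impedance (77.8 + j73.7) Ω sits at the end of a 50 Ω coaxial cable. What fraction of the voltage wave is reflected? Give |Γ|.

Γ = (Z_L − Z_0)/(Z_L + Z_0) = (27.8 + j73.7)/(127.8 + j73.7)
|Γ| = 78.8/148

|Γ| ≈ 0.534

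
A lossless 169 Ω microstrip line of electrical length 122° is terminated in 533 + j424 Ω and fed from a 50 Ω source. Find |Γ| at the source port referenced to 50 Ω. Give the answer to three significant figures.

tan(βl) = -1.6
Z_in = Z_0·(Z_L + jZ_0·tanβl)/(Z_0 + jZ_L·tanβl) = 37.5 + j68.3 Ω
Γ_s = (Z_in − Z_s)/(Z_in + Z_s) = (-12.5 + j68.3)/(87.5 + j68.3), |Γ_s| = 0.626

|Γ| ≈ 0.626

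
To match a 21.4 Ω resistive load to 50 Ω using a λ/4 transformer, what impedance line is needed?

Z_qwt ≈ 32.7 Ω

Z_qwt = √(Z_0·R_L) = √(50 × 21.4) = √1070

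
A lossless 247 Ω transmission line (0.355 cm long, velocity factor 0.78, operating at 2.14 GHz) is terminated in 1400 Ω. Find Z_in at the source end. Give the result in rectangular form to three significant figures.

λ = v/f = 0.78·c / 2.14 GHz = 0.109 m
βl = 2π·l/λ = 2π × 0.0325 = 11.7°
tan(βl) = tan(11.7°) = 0.207
Z_in = Z_0·(Z_L + jZ_0·tanβl)/(Z_0 + jZ_L·tanβl)
     = 247·(1400 + j51.1)/(247 + j290)

Z_in ≈ 615 − j670 Ω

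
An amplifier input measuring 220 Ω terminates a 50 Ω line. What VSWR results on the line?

Γ = (220 − 50)/(220 + 50) = 0.63
VSWR = (1 + 0.63)/(1 − 0.63)

VSWR ≈ 4.4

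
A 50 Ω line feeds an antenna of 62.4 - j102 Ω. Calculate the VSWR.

Γ = (Z_L − Z_0)/(Z_L + Z_0) = (12.4 − j102)/(112.4 − j102)
|Γ| = 103/152 = 0.677
VSWR = (1 + |Γ|)/(1 − |Γ|) = 1.68/0.323

VSWR ≈ 5.19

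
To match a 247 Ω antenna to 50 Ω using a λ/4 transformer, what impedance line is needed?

Z_qwt ≈ 111 Ω

Z_qwt = √(Z_0·R_L) = √(50 × 247) = √12350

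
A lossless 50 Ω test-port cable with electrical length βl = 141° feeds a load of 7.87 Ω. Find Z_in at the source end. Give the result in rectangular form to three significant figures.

Z_in ≈ 12.8 − j38.9 Ω

tan(βl) = tan(141°) = -0.81
Z_in = Z_0·(Z_L + jZ_0·tanβl)/(Z_0 + jZ_L·tanβl)
     = 50·(7.87 − j40.5)/(50 − j6.37)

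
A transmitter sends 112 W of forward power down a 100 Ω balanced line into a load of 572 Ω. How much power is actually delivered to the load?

P_delivered ≈ 56.7 W

Γ = (572 − 100)/(572 + 100) = 0.702
|Γ|² = 0.493
P_refl = |Γ|²·P_inc = 55.3 W, P_del = (1 − |Γ|²)·P_inc = 56.7 W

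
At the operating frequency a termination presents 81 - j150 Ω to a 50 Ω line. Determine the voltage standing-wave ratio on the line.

Γ = (Z_L − Z_0)/(Z_L + Z_0) = (31 − j150)/(131 − j150)
|Γ| = 153/199 = 0.769
VSWR = (1 + |Γ|)/(1 − |Γ|) = 1.77/0.231

VSWR ≈ 7.66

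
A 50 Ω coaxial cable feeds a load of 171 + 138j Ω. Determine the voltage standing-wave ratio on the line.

VSWR ≈ 5.77

Γ = (Z_L − Z_0)/(Z_L + Z_0) = (121 + j138)/(221 + j138)
|Γ| = 184/261 = 0.704
VSWR = (1 + |Γ|)/(1 − |Γ|) = 1.7/0.296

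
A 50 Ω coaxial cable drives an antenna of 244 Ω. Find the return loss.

Γ = (244 − 50)/(244 + 50) = 0.66
RL = −20·log₁₀|Γ| = −20·log₁₀(0.66)

RL ≈ 3.61 dB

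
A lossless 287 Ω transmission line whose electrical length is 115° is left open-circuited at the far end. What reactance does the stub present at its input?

tan(βl) = -2.14
For an open-circuited stub, Z_in = −jZ_0·cot(βl) = −jZ_0/tan(βl)

X_in ≈ 134 Ω (inductive)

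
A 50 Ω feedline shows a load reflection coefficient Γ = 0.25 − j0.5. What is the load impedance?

Z_L = Z_0·(1 + Γ)/(1 − Γ) = 50·(1.25 − j0.5)/(0.75 + j0.5)

Z_L ≈ 42.3 − j61.5 Ω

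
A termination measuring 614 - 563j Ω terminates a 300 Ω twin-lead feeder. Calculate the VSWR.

Γ = (Z_L − Z_0)/(Z_L + Z_0) = (314 − j563)/(914 − j563)
|Γ| = 645/1070 = 0.601
VSWR = (1 + |Γ|)/(1 − |Γ|) = 1.6/0.399

VSWR ≈ 4.01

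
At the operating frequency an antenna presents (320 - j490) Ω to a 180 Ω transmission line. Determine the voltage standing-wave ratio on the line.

VSWR ≈ 6.35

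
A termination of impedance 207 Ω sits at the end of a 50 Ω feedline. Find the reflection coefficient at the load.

Γ = (Z_L − Z_0)/(Z_L + Z_0) = (207 − 50)/(207 + 50) = 157/257

Γ = 0.611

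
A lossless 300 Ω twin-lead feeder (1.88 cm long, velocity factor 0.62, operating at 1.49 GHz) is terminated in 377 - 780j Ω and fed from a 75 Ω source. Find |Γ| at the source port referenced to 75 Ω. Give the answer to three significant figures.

|Γ| ≈ 0.653

λ = v/f = 0.62·c / 1.49 GHz = 0.125 m
βl = 2π·l/λ = 2π × 0.151 = 54.2°
tan(βl) = 1.39
Z_in = Z_0·(Z_L + jZ_0·tanβl)/(Z_0 + jZ_L·tanβl) = 45.4 − j96.2 Ω
Γ_s = (Z_in − Z_s)/(Z_in + Z_s) = (-29.6 − j96.2)/(120 − j96.2), |Γ_s| = 0.653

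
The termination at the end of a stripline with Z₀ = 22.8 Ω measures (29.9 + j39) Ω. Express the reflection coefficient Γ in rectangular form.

Γ ≈ 0.441 + j0.414

Γ = (Z_L − Z_0)/(Z_L + Z_0) = (7.1 + j39)/(52.7 + j39)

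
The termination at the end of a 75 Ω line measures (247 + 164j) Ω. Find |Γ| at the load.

Γ = (Z_L − Z_0)/(Z_L + Z_0) = (172 + j164)/(322 + j164)
|Γ| = 238/361

|Γ| ≈ 0.658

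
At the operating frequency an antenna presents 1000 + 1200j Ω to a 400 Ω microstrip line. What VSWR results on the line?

Γ = (Z_L − Z_0)/(Z_L + Z_0) = (600 + j1200)/(1400 + j1200)
|Γ| = 1340/1840 = 0.728
VSWR = (1 + |Γ|)/(1 − |Γ|) = 1.73/0.272

VSWR ≈ 6.34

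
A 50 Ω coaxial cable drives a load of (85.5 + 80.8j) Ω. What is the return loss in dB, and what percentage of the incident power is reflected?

Γ = (35.5 + j80.8)/(135.5 + j80.8), |Γ| = 0.559
RL = −20·log₁₀(0.559) = 5.05 dB
P_refl/P_inc = |Γ|² = 0.313

RL ≈ 5.05 dB; 31.3% of incident power reflected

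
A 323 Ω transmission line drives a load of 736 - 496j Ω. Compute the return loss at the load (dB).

RL ≈ 5.16 dB

Γ = (413 − j496)/(1059 − j496), |Γ| = 0.552
RL = −20·log₁₀|Γ| = −20·log₁₀(0.552)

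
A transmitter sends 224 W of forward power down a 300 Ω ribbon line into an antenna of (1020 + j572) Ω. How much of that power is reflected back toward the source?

P_reflected ≈ 91.5 W

|Γ| = |(720 + j572)/(1320 + j572)| = 0.639
|Γ|² = 0.409
P_refl = |Γ|²·P_inc = 91.5 W, P_del = (1 − |Γ|²)·P_inc = 132 W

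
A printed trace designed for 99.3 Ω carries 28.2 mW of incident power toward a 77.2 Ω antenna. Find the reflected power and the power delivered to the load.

Γ = (77.2 − 99.3)/(77.2 + 99.3) = -0.125
|Γ|² = 0.0157
P_refl = |Γ|²·P_inc = 0.442 mW, P_del = (1 − |Γ|²)·P_inc = 27.8 mW

P_reflected ≈ 0.442 mW; P_delivered ≈ 27.8 mW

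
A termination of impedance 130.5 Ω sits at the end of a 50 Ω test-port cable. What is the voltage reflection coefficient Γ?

Γ = 0.446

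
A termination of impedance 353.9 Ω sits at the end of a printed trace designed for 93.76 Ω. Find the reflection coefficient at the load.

Γ = (Z_L − Z_0)/(Z_L + Z_0) = (353.9 − 93.76)/(353.9 + 93.76) = 260.1/447.7

Γ = 0.581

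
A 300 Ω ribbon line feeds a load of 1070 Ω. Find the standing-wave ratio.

VSWR ≈ 3.57

Γ = (1070 − 300)/(1070 + 300) = 0.562
VSWR = (1 + 0.562)/(1 − 0.562)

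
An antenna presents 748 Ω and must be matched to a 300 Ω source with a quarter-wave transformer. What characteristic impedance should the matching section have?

Z_qwt = √(Z_0·R_L) = √(300 × 748) = √224400

Z_qwt ≈ 474 Ω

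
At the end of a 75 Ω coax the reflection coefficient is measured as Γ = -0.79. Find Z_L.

Z_L = Z_0·(1 + Γ)/(1 − Γ) = 75·(0.21)/(1.79)

Z_L ≈ 8.8 Ω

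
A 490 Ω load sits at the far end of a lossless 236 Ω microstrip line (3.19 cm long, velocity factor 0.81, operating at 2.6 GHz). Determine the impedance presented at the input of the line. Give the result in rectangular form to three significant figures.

Z_in ≈ 147 + j107 Ω

λ = v/f = 0.81·c / 2.6 GHz = 0.0935 m
βl = 2π·l/λ = 2π × 0.341 = 123°
tan(βl) = tan(123°) = -1.55
Z_in = Z_0·(Z_L + jZ_0·tanβl)/(Z_0 + jZ_L·tanβl)
     = 236·(490 − j365)/(236 − j758)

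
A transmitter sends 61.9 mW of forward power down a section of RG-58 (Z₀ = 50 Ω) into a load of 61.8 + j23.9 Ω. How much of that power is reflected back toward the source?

|Γ| = |(11.8 + j23.9)/(111.8 + j23.9)| = 0.233
|Γ|² = 0.0544
P_refl = |Γ|²·P_inc = 3.36 mW, P_del = (1 − |Γ|²)·P_inc = 58.5 mW

P_reflected ≈ 3.36 mW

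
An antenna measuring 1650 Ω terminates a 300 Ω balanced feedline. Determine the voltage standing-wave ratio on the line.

VSWR ≈ 5.5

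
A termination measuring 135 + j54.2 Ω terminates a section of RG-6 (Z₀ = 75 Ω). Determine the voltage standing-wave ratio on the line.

VSWR ≈ 2.19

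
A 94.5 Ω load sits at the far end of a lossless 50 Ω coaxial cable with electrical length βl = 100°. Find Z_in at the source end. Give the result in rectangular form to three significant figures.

tan(βl) = tan(100°) = -5.67
Z_in = Z_0·(Z_L + jZ_0·tanβl)/(Z_0 + jZ_L·tanβl)
     = 50·(94.5 − j284)/(50 − j536)

Z_in ≈ 27 + j6.29 Ω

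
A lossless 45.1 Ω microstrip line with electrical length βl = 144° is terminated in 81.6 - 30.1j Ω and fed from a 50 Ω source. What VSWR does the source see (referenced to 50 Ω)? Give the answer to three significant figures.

tan(βl) = -0.727
Z_in = Z_0·(Z_L + jZ_0·tanβl)/(Z_0 + jZ_L·tanβl) = 62.5 + j37.6 Ω
Γ_s = (Z_in − Z_s)/(Z_in + Z_s) = (12.5 + j37.6)/(113 + j37.6), |Γ_s| = 0.334
VSWR = (1 + |Γ_s|)/(1 − |Γ_s|)

VSWR ≈ 2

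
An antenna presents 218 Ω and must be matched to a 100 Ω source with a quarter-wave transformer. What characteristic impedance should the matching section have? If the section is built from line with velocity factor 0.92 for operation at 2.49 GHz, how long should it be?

Z_qwt ≈ 148 Ω; length ≈ 2.77 cm

Z_qwt = √(Z_0·R_L) = √(100 × 218) = √21800
λ = 0.92·c/f = 0.111 m, so l = λ/4 = 0.0277 m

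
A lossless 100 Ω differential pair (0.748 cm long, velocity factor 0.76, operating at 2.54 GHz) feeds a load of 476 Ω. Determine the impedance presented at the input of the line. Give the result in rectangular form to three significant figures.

Z_in ≈ 74.2 − j146 Ω

λ = v/f = 0.76·c / 2.54 GHz = 0.0898 m
βl = 2π·l/λ = 2π × 0.0833 = 30°
tan(βl) = tan(30°) = 0.577
Z_in = Z_0·(Z_L + jZ_0·tanβl)/(Z_0 + jZ_L·tanβl)
     = 100·(476 + j57.7)/(100 + j275)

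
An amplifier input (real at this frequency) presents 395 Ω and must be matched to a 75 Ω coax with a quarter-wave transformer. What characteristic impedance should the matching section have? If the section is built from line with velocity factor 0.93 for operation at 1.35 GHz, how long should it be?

Z_qwt = √(Z_0·R_L) = √(75 × 395) = √29620
λ = 0.93·c/f = 0.207 m, so l = λ/4 = 0.0517 m

Z_qwt ≈ 172 Ω; length ≈ 5.17 cm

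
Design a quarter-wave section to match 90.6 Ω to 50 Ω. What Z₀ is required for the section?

Z_qwt ≈ 67.3 Ω

Z_qwt = √(Z_0·R_L) = √(50 × 90.6) = √4530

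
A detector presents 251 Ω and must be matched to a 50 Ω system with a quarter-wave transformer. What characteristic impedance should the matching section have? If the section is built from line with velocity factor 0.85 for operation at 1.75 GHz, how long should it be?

Z_qwt ≈ 112 Ω; length ≈ 3.64 cm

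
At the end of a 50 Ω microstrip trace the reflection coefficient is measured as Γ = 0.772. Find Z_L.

Z_L ≈ 389 Ω

Z_L = Z_0·(1 + Γ)/(1 − Γ) = 50·(1.77)/(0.228)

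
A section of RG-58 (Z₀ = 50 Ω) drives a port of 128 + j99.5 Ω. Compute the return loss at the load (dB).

RL ≈ 4.15 dB

Γ = (78 + j99.5)/(178 + j99.5), |Γ| = 0.62
RL = −20·log₁₀|Γ| = −20·log₁₀(0.62)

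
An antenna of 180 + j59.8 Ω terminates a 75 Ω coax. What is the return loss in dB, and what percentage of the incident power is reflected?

Γ = (105 + j59.8)/(255 + j59.8), |Γ| = 0.461
RL = −20·log₁₀(0.461) = 6.72 dB
P_refl/P_inc = |Γ|² = 0.213

RL ≈ 6.72 dB; 21.3% of incident power reflected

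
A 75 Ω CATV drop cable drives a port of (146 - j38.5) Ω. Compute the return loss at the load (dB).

RL ≈ 8.87 dB

Γ = (71 − j38.5)/(221 − j38.5), |Γ| = 0.36
RL = −20·log₁₀|Γ| = −20·log₁₀(0.36)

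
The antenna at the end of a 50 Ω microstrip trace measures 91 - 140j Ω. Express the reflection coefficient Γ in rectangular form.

Γ ≈ 0.643 − j0.355

Γ = (Z_L − Z_0)/(Z_L + Z_0) = (41 − j140)/(141 − j140)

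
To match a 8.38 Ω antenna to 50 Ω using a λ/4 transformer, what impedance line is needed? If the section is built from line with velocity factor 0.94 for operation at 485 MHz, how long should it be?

Z_qwt ≈ 20.5 Ω; length ≈ 14.5 cm

Z_qwt = √(Z_0·R_L) = √(50 × 8.38) = √419
λ = 0.94·c/f = 0.581 m, so l = λ/4 = 0.145 m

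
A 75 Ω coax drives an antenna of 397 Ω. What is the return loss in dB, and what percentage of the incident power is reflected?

RL ≈ 3.32 dB; 46.5% of incident power reflected

Γ = (397 − 75)/(397 + 75) = 0.682
RL = −20·log₁₀(0.682) = 3.32 dB
P_refl/P_inc = |Γ|² = 0.465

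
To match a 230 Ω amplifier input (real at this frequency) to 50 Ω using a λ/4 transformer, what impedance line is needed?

Z_qwt ≈ 107 Ω

Z_qwt = √(Z_0·R_L) = √(50 × 230) = √11500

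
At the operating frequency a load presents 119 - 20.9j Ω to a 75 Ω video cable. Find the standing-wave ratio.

Γ = (Z_L − Z_0)/(Z_L + Z_0) = (44 − j20.9)/(194 − j20.9)
|Γ| = 48.7/195 = 0.25
VSWR = (1 + |Γ|)/(1 − |Γ|) = 1.25/0.75

VSWR ≈ 1.67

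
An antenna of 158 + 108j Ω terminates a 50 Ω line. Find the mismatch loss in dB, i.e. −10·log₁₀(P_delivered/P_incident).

mismatch loss ≈ 2.4 dB

Γ = (108 + j108)/(208 + j108), |Γ| = 0.652
|Γ|² = 0.425, so P_del/P_inc = 1 − |Γ|² = 0.575
ML = −10·log₁₀(1 − |Γ|²)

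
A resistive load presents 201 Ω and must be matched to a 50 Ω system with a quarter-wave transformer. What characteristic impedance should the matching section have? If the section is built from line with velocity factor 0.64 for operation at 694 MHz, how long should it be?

Z_qwt ≈ 100 Ω; length ≈ 6.92 cm

Z_qwt = √(Z_0·R_L) = √(50 × 201) = √10050
λ = 0.64·c/f = 0.277 m, so l = λ/4 = 0.0692 m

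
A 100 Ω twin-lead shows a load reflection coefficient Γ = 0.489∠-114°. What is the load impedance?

Z_L ≈ 46.5 − j54.6 Ω

Z_L = Z_0·(1 + Γ)/(1 − Γ) = 100·(0.801 − j0.447)/(1.2 + j0.447)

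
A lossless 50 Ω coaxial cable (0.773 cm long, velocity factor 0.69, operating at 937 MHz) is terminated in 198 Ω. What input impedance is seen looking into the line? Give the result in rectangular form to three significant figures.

Z_in ≈ 117 − j92 Ω

λ = v/f = 0.69·c / 937 MHz = 0.221 m
βl = 2π·l/λ = 2π × 0.035 = 12.6°
tan(βl) = tan(12.6°) = 0.223
Z_in = Z_0·(Z_L + jZ_0·tanβl)/(Z_0 + jZ_L·tanβl)
     = 50·(198 + j11.2)/(50 + j44.2)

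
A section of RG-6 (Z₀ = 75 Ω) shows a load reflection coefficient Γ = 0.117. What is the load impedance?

Z_L = Z_0·(1 + Γ)/(1 − Γ) = 75·(1.12)/(0.883)

Z_L ≈ 94.9 Ω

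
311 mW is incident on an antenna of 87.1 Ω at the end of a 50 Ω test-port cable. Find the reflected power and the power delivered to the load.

P_reflected ≈ 22.8 mW; P_delivered ≈ 288 mW

Γ = (87.1 − 50)/(87.1 + 50) = 0.271
|Γ|² = 0.0732
P_refl = |Γ|²·P_inc = 22.8 mW, P_del = (1 − |Γ|²)·P_inc = 288 mW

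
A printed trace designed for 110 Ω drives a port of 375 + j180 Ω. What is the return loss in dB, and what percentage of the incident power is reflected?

Γ = (265 + j180)/(485 + j180), |Γ| = 0.619
RL = −20·log₁₀(0.619) = 4.16 dB
P_refl/P_inc = |Γ|² = 0.383

RL ≈ 4.16 dB; 38.3% of incident power reflected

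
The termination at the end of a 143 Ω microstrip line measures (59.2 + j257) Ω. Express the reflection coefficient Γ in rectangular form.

Γ ≈ 0.459 + j0.687

Γ = (Z_L − Z_0)/(Z_L + Z_0) = (-83.8 + j257)/(202.2 + j257)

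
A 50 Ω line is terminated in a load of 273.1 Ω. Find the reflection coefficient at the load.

Γ = (Z_L − Z_0)/(Z_L + Z_0) = (273.1 − 50)/(273.1 + 50) = 223.1/323.1

Γ = 0.69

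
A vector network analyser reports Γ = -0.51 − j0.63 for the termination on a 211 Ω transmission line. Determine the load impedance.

Z_L ≈ 27 − j99.3 Ω

Z_L = Z_0·(1 + Γ)/(1 − Γ) = 211·(0.49 − j0.63)/(1.51 + j0.63)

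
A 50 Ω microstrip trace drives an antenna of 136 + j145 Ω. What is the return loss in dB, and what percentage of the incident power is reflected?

Γ = (86 + j145)/(186 + j145), |Γ| = 0.715
RL = −20·log₁₀(0.715) = 2.92 dB
P_refl/P_inc = |Γ|² = 0.511

RL ≈ 2.92 dB; 51.1% of incident power reflected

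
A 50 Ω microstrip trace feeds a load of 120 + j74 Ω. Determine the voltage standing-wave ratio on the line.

Γ = (Z_L − Z_0)/(Z_L + Z_0) = (70 + j74)/(170 + j74)
|Γ| = 102/185 = 0.549
VSWR = (1 + |Γ|)/(1 − |Γ|) = 1.55/0.451

VSWR ≈ 3.44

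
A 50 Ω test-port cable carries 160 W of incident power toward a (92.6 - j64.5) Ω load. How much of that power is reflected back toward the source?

|Γ| = |(42.6 − j64.5)/(142.6 − j64.5)| = 0.494
|Γ|² = 0.244
P_refl = |Γ|²·P_inc = 39 W, P_del = (1 − |Γ|²)·P_inc = 121 W

P_reflected ≈ 39 W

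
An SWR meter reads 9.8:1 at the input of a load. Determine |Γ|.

|Γ| ≈ 0.815

|Γ| = (S − 1)/(S + 1) = (9.8 − 1)/(9.8 + 1) = 8.8/10.8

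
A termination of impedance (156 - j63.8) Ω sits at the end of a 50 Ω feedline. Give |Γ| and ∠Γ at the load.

Γ ≈ 0.574 ∠ -13.8°

Γ = (Z_L − Z_0)/(Z_L + Z_0) = (106 − j63.8)/(206 − j63.8)
|Γ| = 124/216 = 0.574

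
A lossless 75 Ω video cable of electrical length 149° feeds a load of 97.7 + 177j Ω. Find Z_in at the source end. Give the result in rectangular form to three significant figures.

tan(βl) = tan(149°) = -0.601
Z_in = Z_0·(Z_L + jZ_0·tanβl)/(Z_0 + jZ_L·tanβl)
     = 75·(97.7 + j132)/(181 − j58.7)

Z_in ≈ 20.6 + j61.2 Ω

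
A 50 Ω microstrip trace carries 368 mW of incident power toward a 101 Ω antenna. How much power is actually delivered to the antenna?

Γ = (101 − 50)/(101 + 50) = 0.338
|Γ|² = 0.114
P_refl = |Γ|²·P_inc = 42 mW, P_del = (1 − |Γ|²)·P_inc = 326 mW

P_delivered ≈ 326 mW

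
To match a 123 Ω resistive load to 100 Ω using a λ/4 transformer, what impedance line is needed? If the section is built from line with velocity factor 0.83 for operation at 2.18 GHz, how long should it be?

Z_qwt ≈ 111 Ω; length ≈ 2.86 cm

Z_qwt = √(Z_0·R_L) = √(100 × 123) = √12300
λ = 0.83·c/f = 0.114 m, so l = λ/4 = 0.0286 m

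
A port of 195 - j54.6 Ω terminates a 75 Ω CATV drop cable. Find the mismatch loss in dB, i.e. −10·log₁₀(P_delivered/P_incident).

Γ = (120 − j54.6)/(270 − j54.6), |Γ| = 0.479
|Γ|² = 0.229, so P_del/P_inc = 1 − |Γ|² = 0.771
ML = −10·log₁₀(1 − |Γ|²)

mismatch loss ≈ 1.13 dB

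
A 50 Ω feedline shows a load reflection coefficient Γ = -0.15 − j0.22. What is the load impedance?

Z_L ≈ 33.9 − j16 Ω

Z_L = Z_0·(1 + Γ)/(1 − Γ) = 50·(0.85 − j0.22)/(1.15 + j0.22)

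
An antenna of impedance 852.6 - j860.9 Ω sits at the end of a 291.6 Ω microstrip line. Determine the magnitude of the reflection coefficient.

Γ = (Z_L − Z_0)/(Z_L + Z_0) = (561 − j860.9)/(1144 − j860.9)
|Γ| = 1030/1430

|Γ| ≈ 0.718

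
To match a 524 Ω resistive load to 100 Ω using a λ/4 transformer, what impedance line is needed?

Z_qwt = √(Z_0·R_L) = √(100 × 524) = √52400

Z_qwt ≈ 229 Ω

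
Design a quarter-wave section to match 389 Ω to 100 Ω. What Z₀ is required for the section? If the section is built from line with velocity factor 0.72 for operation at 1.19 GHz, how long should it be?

Z_qwt = √(Z_0·R_L) = √(100 × 389) = √38900
λ = 0.72·c/f = 0.182 m, so l = λ/4 = 0.0454 m

Z_qwt ≈ 197 Ω; length ≈ 4.54 cm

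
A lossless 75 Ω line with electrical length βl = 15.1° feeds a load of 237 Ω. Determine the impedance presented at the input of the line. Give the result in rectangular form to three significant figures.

tan(βl) = tan(15.1°) = 0.27
Z_in = Z_0·(Z_L + jZ_0·tanβl)/(Z_0 + jZ_L·tanβl)
     = 75·(237 + j20.2)/(75 + j63.9)

Z_in ≈ 147 − j105 Ω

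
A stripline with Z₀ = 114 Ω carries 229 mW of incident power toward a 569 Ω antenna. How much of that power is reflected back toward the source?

P_reflected ≈ 102 mW

Γ = (569 − 114)/(569 + 114) = 0.666
|Γ|² = 0.444
P_refl = |Γ|²·P_inc = 102 mW, P_del = (1 − |Γ|²)·P_inc = 127 mW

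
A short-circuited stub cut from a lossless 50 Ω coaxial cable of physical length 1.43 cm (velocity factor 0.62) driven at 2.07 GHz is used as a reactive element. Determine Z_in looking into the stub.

λ = v/f = 0.62·c / 2.07 GHz = 0.0899 m
βl = 2π·l/λ = 2π × 0.159 = 57.3°
tan(βl) = 1.56
For a short-circuited stub, Z_in = jZ_0·tan(βl)

Z_in ≈ +j77.9 Ω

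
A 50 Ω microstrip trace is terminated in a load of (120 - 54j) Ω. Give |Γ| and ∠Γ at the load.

Γ ≈ 0.496 ∠ -20°

Γ = (Z_L − Z_0)/(Z_L + Z_0) = (70 − j54)/(170 − j54)
|Γ| = 88.4/178 = 0.496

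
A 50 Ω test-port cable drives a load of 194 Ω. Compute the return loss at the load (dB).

RL ≈ 4.58 dB

Γ = (194 − 50)/(194 + 50) = 0.59
RL = −20·log₁₀|Γ| = −20·log₁₀(0.59)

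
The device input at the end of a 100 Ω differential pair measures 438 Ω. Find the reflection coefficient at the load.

Γ = 0.628

Γ = (Z_L − Z_0)/(Z_L + Z_0) = (438 − 100)/(438 + 100) = 338/538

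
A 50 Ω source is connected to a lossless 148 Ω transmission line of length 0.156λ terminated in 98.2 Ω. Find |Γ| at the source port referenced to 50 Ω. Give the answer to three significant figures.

βl = 2π × 0.156 = 56.2°
tan(βl) = 1.49
Z_in = Z_0·(Z_L + jZ_0·tanβl)/(Z_0 + jZ_L·tanβl) = 160 + j62.4 Ω
Γ_s = (Z_in − Z_s)/(Z_in + Z_s) = (110 + j62.4)/(210 + j62.4), |Γ_s| = 0.577

|Γ| ≈ 0.577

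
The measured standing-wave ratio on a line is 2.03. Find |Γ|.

|Γ| = (S − 1)/(S + 1) = (2.03 − 1)/(2.03 + 1) = 1.03/3.03

|Γ| ≈ 0.34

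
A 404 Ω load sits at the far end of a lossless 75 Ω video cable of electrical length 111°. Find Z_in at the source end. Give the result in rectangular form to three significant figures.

Z_in ≈ 15.9 + j27.7 Ω

tan(βl) = tan(111°) = -2.61
Z_in = Z_0·(Z_L + jZ_0·tanβl)/(Z_0 + jZ_L·tanβl)
     = 75·(404 − j195)/(75 − j1050)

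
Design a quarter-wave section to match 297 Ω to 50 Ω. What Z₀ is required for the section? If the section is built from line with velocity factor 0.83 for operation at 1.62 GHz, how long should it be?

Z_qwt ≈ 122 Ω; length ≈ 3.84 cm

Z_qwt = √(Z_0·R_L) = √(50 × 297) = √14850
λ = 0.83·c/f = 0.154 m, so l = λ/4 = 0.0384 m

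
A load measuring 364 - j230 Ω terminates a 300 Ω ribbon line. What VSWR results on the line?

Γ = (Z_L − Z_0)/(Z_L + Z_0) = (64 − j230)/(664 − j230)
|Γ| = 239/703 = 0.34
VSWR = (1 + |Γ|)/(1 − |Γ|) = 1.34/0.66

VSWR ≈ 2.03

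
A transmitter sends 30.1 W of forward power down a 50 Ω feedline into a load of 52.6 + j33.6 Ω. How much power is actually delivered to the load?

|Γ| = |(2.6 + j33.6)/(102.6 + j33.6)| = 0.312
|Γ|² = 0.0974
P_refl = |Γ|²·P_inc = 2.93 W, P_del = (1 − |Γ|²)·P_inc = 27.2 W

P_delivered ≈ 27.2 W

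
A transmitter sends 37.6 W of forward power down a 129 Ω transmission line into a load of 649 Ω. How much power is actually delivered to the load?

Γ = (649 − 129)/(649 + 129) = 0.668
|Γ|² = 0.447
P_refl = |Γ|²·P_inc = 16.8 W, P_del = (1 − |Γ|²)·P_inc = 20.8 W

P_delivered ≈ 20.8 W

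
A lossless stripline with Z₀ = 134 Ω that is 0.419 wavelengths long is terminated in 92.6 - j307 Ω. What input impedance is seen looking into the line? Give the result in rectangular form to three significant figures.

Z_in ≈ 537 + j628 Ω

βl = 2π × 0.419 = 151°
tan(βl) = tan(151°) = -0.558
Z_in = Z_0·(Z_L + jZ_0·tanβl)/(Z_0 + jZ_L·tanβl)
     = 134·(92.6 − j382)/(-37.3 − j51.7)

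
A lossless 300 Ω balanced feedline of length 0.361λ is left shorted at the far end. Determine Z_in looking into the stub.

Z_in ≈ −j358 Ω

βl = 2π × 0.361 = 130°
tan(βl) = -1.19
For a shorted stub, Z_in = jZ_0·tan(βl)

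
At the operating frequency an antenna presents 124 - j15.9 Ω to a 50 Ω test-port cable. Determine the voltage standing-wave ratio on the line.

VSWR ≈ 2.53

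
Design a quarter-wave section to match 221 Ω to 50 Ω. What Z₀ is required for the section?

Z_qwt ≈ 105 Ω

Z_qwt = √(Z_0·R_L) = √(50 × 221) = √11050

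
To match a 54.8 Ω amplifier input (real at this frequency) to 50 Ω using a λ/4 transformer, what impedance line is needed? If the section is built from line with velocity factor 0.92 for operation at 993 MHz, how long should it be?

Z_qwt = √(Z_0·R_L) = √(50 × 54.8) = √2740
λ = 0.92·c/f = 0.278 m, so l = λ/4 = 0.0695 m

Z_qwt ≈ 52.3 Ω; length ≈ 6.95 cm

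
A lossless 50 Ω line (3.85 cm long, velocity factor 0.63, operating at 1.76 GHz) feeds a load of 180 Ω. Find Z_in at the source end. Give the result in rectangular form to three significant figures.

λ = v/f = 0.63·c / 1.76 GHz = 0.107 m
βl = 2π·l/λ = 2π × 0.359 = 129°
tan(βl) = tan(129°) = -1.23
Z_in = Z_0·(Z_L + jZ_0·tanβl)/(Z_0 + jZ_L·tanβl)
     = 50·(180 − j61.6)/(50 − j222)

Z_in ≈ 21.9 + j35.6 Ω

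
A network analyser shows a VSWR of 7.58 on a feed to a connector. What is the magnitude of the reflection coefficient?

|Γ| = (S − 1)/(S + 1) = (7.58 − 1)/(7.58 + 1) = 6.58/8.58

|Γ| ≈ 0.767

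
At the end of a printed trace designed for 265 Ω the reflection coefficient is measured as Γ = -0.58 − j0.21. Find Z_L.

Z_L = Z_0·(1 + Γ)/(1 − Γ) = 265·(0.42 − j0.21)/(1.58 + j0.21)

Z_L ≈ 64.6 − j43.8 Ω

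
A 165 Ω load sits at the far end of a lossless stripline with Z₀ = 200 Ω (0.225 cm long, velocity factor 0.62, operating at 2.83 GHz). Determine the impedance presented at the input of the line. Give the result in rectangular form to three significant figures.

λ = v/f = 0.62·c / 2.83 GHz = 0.0657 m
βl = 2π·l/λ = 2π × 0.0342 = 12.3°
tan(βl) = tan(12.3°) = 0.218
Z_in = Z_0·(Z_L + jZ_0·tanβl)/(Z_0 + jZ_L·tanβl)
     = 200·(165 + j43.7)/(200 + j36)

Z_in ≈ 167 + j13.5 Ω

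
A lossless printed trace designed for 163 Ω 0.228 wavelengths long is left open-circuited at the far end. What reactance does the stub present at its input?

βl = 2π × 0.228 = 82.1°
tan(βl) = 7.19
For an open-circuited stub, Z_in = −jZ_0·cot(βl) = −jZ_0/tan(βl)

X_in ≈ -22.7 Ω (capacitive)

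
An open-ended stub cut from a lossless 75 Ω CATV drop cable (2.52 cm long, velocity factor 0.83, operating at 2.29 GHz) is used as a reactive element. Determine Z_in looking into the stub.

Z_in ≈ −j8.63 Ω

λ = v/f = 0.83·c / 2.29 GHz = 0.109 m
βl = 2π·l/λ = 2π × 0.232 = 83.4°
tan(βl) = 8.69
For an open-ended stub, Z_in = −jZ_0·cot(βl) = −jZ_0/tan(βl)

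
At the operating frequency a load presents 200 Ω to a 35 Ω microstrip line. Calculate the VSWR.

Γ = (200 − 35)/(200 + 35) = 0.702
VSWR = (1 + 0.702)/(1 − 0.702)

VSWR ≈ 5.71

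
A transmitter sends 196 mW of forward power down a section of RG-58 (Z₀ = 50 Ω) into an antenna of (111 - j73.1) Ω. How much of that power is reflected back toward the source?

P_reflected ≈ 56.8 mW

|Γ| = |(61 − j73.1)/(161 − j73.1)| = 0.538
|Γ|² = 0.29
P_refl = |Γ|²·P_inc = 56.8 mW, P_del = (1 − |Γ|²)·P_inc = 139 mW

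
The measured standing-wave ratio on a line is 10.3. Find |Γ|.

|Γ| = (S − 1)/(S + 1) = (10.3 − 1)/(10.3 + 1) = 9.3/11.3

|Γ| ≈ 0.823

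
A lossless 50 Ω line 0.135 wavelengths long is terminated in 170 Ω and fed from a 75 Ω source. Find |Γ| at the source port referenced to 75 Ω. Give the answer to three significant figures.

|Γ| ≈ 0.593

βl = 2π × 0.135 = 48.6°
tan(βl) = 1.13
Z_in = Z_0·(Z_L + jZ_0·tanβl)/(Z_0 + jZ_L·tanβl) = 24.5 − j37.7 Ω
Γ_s = (Z_in − Z_s)/(Z_in + Z_s) = (-50.5 − j37.7)/(99.5 − j37.7), |Γ_s| = 0.593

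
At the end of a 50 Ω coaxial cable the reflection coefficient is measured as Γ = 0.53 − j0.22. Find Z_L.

Z_L = Z_0·(1 + Γ)/(1 − Γ) = 50·(1.53 − j0.22)/(0.47 + j0.22)

Z_L ≈ 125 − j81.7 Ω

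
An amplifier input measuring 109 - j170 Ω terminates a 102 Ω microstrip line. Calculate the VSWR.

Γ = (Z_L − Z_0)/(Z_L + Z_0) = (7 − j170)/(211 − j170)
|Γ| = 170/271 = 0.628
VSWR = (1 + |Γ|)/(1 − |Γ|) = 1.63/0.372

VSWR ≈ 4.38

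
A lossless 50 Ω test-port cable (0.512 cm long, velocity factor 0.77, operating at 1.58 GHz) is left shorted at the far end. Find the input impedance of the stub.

λ = v/f = 0.77·c / 1.58 GHz = 0.146 m
βl = 2π·l/λ = 2π × 0.035 = 12.6°
tan(βl) = 0.224
For a shorted stub, Z_in = jZ_0·tan(βl)

Z_in ≈ +j11.2 Ω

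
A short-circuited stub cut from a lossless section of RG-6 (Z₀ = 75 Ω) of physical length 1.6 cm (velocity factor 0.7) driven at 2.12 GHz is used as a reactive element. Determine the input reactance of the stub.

λ = v/f = 0.7·c / 2.12 GHz = 0.0991 m
βl = 2π·l/λ = 2π × 0.162 = 58.1°
tan(βl) = 1.61
For a short-circuited stub, Z_in = jZ_0·tan(βl)

X_in ≈ 121 Ω (inductive)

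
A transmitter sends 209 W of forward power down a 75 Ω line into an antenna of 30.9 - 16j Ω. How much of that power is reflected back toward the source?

P_reflected ≈ 40.1 W

|Γ| = |(-44.1 − j16)/(105.9 − j16)| = 0.438
|Γ|² = 0.192
P_refl = |Γ|²·P_inc = 40.1 W, P_del = (1 − |Γ|²)·P_inc = 169 W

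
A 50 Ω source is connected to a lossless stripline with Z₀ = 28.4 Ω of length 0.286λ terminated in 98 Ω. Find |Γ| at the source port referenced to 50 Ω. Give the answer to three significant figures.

|Γ| ≈ 0.709

βl = 2π × 0.286 = 103°
tan(βl) = -4.35
Z_in = Z_0·(Z_L + jZ_0·tanβl)/(Z_0 + jZ_L·tanβl) = 8.63 + j5.96 Ω
Γ_s = (Z_in − Z_s)/(Z_in + Z_s) = (-41.4 + j5.96)/(58.6 + j5.96), |Γ_s| = 0.709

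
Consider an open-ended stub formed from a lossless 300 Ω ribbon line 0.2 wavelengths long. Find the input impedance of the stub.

βl = 2π × 0.2 = 72°
tan(βl) = 3.08
For an open-ended stub, Z_in = −jZ_0·cot(βl) = −jZ_0/tan(βl)

Z_in ≈ −j97.5 Ω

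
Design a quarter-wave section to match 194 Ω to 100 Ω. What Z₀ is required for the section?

Z_qwt ≈ 139 Ω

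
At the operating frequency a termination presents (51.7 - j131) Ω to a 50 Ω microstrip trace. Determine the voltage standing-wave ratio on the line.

VSWR ≈ 8.52

Γ = (Z_L − Z_0)/(Z_L + Z_0) = (1.7 − j131)/(101.7 − j131)
|Γ| = 131/166 = 0.79
VSWR = (1 + |Γ|)/(1 − |Γ|) = 1.79/0.21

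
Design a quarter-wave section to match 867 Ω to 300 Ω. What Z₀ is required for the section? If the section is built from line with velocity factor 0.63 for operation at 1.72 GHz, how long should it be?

Z_qwt ≈ 510 Ω; length ≈ 2.75 cm

Z_qwt = √(Z_0·R_L) = √(300 × 867) = √260100
λ = 0.63·c/f = 0.11 m, so l = λ/4 = 0.0275 m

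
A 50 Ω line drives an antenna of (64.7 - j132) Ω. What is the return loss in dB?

RL ≈ 2.39 dB

Γ = (14.7 − j132)/(114.7 − j132), |Γ| = 0.76
RL = −20·log₁₀|Γ| = −20·log₁₀(0.76)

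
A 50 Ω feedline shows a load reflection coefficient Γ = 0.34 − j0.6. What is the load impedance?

Z_L ≈ 33 − j75.4 Ω

Z_L = Z_0·(1 + Γ)/(1 − Γ) = 50·(1.34 − j0.6)/(0.66 + j0.6)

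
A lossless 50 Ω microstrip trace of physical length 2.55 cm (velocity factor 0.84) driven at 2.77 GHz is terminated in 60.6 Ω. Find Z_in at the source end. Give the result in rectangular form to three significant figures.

λ = v/f = 0.84·c / 2.77 GHz = 0.091 m
βl = 2π·l/λ = 2π × 0.28 = 101°
tan(βl) = tan(101°) = -5.19
Z_in = Z_0·(Z_L + jZ_0·tanβl)/(Z_0 + jZ_L·tanβl)
     = 50·(60.6 − j259)/(50 − j314)

Z_in ≈ 41.7 + j3 Ω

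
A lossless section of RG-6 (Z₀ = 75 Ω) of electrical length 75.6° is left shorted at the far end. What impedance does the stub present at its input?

Z_in ≈ +j292 Ω

tan(βl) = 3.89
For a shorted stub, Z_in = jZ_0·tan(βl)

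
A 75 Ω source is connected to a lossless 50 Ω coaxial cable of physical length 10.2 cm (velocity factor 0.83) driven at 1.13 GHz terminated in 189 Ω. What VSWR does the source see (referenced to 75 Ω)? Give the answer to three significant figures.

VSWR ≈ 2.7

λ = v/f = 0.83·c / 1.13 GHz = 0.22 m
βl = 2π·l/λ = 2π × 0.463 = 167°
tan(βl) = -0.237
Z_in = Z_0·(Z_L + jZ_0·tanβl)/(Z_0 + jZ_L·tanβl) = 111 + j87.4 Ω
Γ_s = (Z_in − Z_s)/(Z_in + Z_s) = (35.6 + j87.4)/(186 + j87.4), |Γ_s| = 0.46
VSWR = (1 + |Γ_s|)/(1 − |Γ_s|)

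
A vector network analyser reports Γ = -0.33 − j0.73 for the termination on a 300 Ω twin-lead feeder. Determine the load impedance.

Z_L ≈ 46.7 − j190 Ω

Z_L = Z_0·(1 + Γ)/(1 − Γ) = 300·(0.67 − j0.73)/(1.33 + j0.73)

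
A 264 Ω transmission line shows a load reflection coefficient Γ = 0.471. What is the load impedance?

Z_L ≈ 734 Ω

Z_L = Z_0·(1 + Γ)/(1 − Γ) = 264·(1.47)/(0.529)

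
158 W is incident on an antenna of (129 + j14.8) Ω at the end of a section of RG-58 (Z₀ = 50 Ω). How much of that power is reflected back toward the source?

|Γ| = |(79 + j14.8)/(179 + j14.8)| = 0.447
|Γ|² = 0.2
P_refl = |Γ|²·P_inc = 31.6 W, P_del = (1 − |Γ|²)·P_inc = 126 W

P_reflected ≈ 31.6 W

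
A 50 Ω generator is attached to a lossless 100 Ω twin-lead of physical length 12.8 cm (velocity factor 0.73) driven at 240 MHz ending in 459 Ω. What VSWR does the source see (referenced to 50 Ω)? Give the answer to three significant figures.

VSWR ≈ 5.19

λ = v/f = 0.73·c / 240 MHz = 0.912 m
βl = 2π·l/λ = 2π × 0.14 = 50.5°
tan(βl) = 1.21
Z_in = Z_0·(Z_L + jZ_0·tanβl)/(Z_0 + jZ_L·tanβl) = 35.4 − j76.1 Ω
Γ_s = (Z_in − Z_s)/(Z_in + Z_s) = (-14.6 − j76.1)/(85.4 − j76.1), |Γ_s| = 0.677
VSWR = (1 + |Γ_s|)/(1 − |Γ_s|)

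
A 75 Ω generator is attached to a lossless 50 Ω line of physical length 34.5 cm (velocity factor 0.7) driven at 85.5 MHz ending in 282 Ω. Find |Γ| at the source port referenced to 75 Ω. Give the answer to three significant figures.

|Γ| ≈ 0.736

λ = v/f = 0.7·c / 85.5 MHz = 2.46 m
βl = 2π·l/λ = 2π × 0.14 = 50.6°
tan(βl) = 1.22
Z_in = Z_0·(Z_L + jZ_0·tanβl)/(Z_0 + jZ_L·tanβl) = 14.6 − j39 Ω
Γ_s = (Z_in − Z_s)/(Z_in + Z_s) = (-60.4 − j39)/(89.6 − j39), |Γ_s| = 0.736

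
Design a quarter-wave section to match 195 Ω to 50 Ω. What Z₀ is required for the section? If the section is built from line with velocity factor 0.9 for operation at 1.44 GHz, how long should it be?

Z_qwt ≈ 98.7 Ω; length ≈ 4.69 cm

Z_qwt = √(Z_0·R_L) = √(50 × 195) = √9750
λ = 0.9·c/f = 0.188 m, so l = λ/4 = 0.0469 m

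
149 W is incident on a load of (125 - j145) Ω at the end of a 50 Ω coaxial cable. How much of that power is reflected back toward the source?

|Γ| = |(75 − j145)/(175 − j145)| = 0.718
|Γ|² = 0.516
P_refl = |Γ|²·P_inc = 76.9 W, P_del = (1 − |Γ|²)·P_inc = 72.1 W

P_reflected ≈ 76.9 W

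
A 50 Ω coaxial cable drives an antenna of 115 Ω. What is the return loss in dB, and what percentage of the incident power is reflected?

Γ = (115 − 50)/(115 + 50) = 0.394
RL = −20·log₁₀(0.394) = 8.09 dB
P_refl/P_inc = |Γ|² = 0.155

RL ≈ 8.09 dB; 15.5% of incident power reflected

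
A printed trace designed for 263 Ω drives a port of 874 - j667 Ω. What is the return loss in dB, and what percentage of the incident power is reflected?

Γ = (611 − j667)/(1137 − j667), |Γ| = 0.686
RL = −20·log₁₀(0.686) = 3.27 dB
P_refl/P_inc = |Γ|² = 0.471

RL ≈ 3.27 dB; 47.1% of incident power reflected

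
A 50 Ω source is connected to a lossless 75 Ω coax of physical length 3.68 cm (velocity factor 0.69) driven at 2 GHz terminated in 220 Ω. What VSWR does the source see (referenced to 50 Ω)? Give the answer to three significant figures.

VSWR ≈ 2.95

λ = v/f = 0.69·c / 2 GHz = 0.103 m
βl = 2π·l/λ = 2π × 0.356 = 128°
tan(βl) = -1.28
Z_in = Z_0·(Z_L + jZ_0·tanβl)/(Z_0 + jZ_L·tanβl) = 38.4 + j48.4 Ω
Γ_s = (Z_in − Z_s)/(Z_in + Z_s) = (-11.6 + j48.4)/(88.4 + j48.4), |Γ_s| = 0.493
VSWR = (1 + |Γ_s|)/(1 − |Γ_s|)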